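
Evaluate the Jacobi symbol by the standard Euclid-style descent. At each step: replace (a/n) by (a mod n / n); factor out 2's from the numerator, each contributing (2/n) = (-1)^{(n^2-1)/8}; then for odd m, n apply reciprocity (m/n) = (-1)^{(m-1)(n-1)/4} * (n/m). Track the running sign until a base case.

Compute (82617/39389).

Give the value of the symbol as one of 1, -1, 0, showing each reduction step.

(82617/39389) = (3839/39389)   [reduce mod 39389]
reciprocity: (3839/39389) = +1·(39389/3839) since 3839 mod 4 = 3, 39389 mod 4 = 1; sign now +1
(39389/3839) = (999/3839)   [reduce mod 3839]
reciprocity: (999/3839) = -1·(3839/999) since 999 mod 4 = 3, 3839 mod 4 = 3; sign now -1
(3839/999) = (842/999)   [reduce mod 999]
842 = 2^1·421; (2/999) = +1 since 999 mod 8 = 7, so (842/999) = (+1)^1·(421/999); sign now -1
reciprocity: (421/999) = +1·(999/421) since 421 mod 4 = 1, 999 mod 4 = 3; sign now -1
(999/421) = (157/421)   [reduce mod 421]
reciprocity: (157/421) = +1·(421/157) since 157 mod 4 = 1, 421 mod 4 = 1; sign now -1
(421/157) = (107/157)   [reduce mod 157]
reciprocity: (107/157) = +1·(157/107) since 107 mod 4 = 3, 157 mod 4 = 1; sign now -1
(157/107) = (50/107)   [reduce mod 107]
50 = 2^1·25; (2/107) = -1 since 107 mod 8 = 3, so (50/107) = (-1)^1·(25/107); sign now +1
reciprocity: (25/107) = +1·(107/25) since 25 mod 4 = 1, 107 mod 4 = 3; sign now +1
(107/25) = (7/25)   [reduce mod 25]
reciprocity: (7/25) = +1·(25/7) since 7 mod 4 = 3, 25 mod 4 = 1; sign now +1
(25/7) = (4/7)   [reduce mod 7]
4 = 2^2·1; (2/7) = +1 since 7 mod 8 = 7, so (4/7) = (+1)^2·(1/7); sign now +1
(1/7) = 1; final value = sign = +1

1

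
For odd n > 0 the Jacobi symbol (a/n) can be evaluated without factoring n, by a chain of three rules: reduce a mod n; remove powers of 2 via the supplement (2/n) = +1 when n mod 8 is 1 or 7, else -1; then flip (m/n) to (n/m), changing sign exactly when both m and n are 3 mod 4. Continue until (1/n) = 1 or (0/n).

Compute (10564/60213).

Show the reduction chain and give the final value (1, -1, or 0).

1

factor out 2^2: 10564 = 2^2·2641; with 60213 mod 8 = 5, (2/60213) = -1; sign now +1; continue with (2641/60213)
flip (2641/60213) -> (60213/2641): both odd, 2641 mod 4 = 1, 60213 mod 4 = 1, so the flip contributes +1; sign now +1
(60213/2641): 60213 mod 2641 = 2111, so (60213/2641) = (2111/2641)
flip (2111/2641) -> (2641/2111): both odd, 2111 mod 4 = 3, 2641 mod 4 = 1, so the flip contributes +1; sign now +1
(2641/2111): 2641 mod 2111 = 530, so (2641/2111) = (530/2111)
factor out 2^1: 530 = 2^1·265; with 2111 mod 8 = 7, (2/2111) = +1; sign now +1; continue with (265/2111)
flip (265/2111) -> (2111/265): both odd, 265 mod 4 = 1, 2111 mod 4 = 3, so the flip contributes +1; sign now +1
(2111/265): 2111 mod 265 = 256, so (2111/265) = (256/265)
factor out 2^8: 256 = 2^8·1; with 265 mod 8 = 1, (2/265) = +1; sign now +1; continue with (1/265)
reached (1/265) = 1, so the symbol is +1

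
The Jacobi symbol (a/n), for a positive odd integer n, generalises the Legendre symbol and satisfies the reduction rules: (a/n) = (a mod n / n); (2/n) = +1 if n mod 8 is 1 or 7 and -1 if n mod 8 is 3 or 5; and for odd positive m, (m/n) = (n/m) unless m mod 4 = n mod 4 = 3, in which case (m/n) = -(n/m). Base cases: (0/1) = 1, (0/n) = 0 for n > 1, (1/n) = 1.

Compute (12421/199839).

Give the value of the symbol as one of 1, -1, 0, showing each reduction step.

reciprocity: (12421/199839) = +1·(199839/12421) since 12421 mod 4 = 1, 199839 mod 4 = 3; sign now +1
(199839/12421) = (1103/12421)   [reduce mod 12421]
reciprocity: (1103/12421) = +1·(12421/1103) since 1103 mod 4 = 3, 12421 mod 4 = 1; sign now +1
(12421/1103) = (288/1103)   [reduce mod 1103]
288 = 2^5·9; (2/1103) = +1 since 1103 mod 8 = 7, so (288/1103) = (+1)^5·(9/1103); sign now +1
reciprocity: (9/1103) = +1·(1103/9) since 9 mod 4 = 1, 1103 mod 4 = 3; sign now +1
(1103/9) = (5/9)   [reduce mod 9]
reciprocity: (5/9) = +1·(9/5) since 5 mod 4 = 1, 9 mod 4 = 1; sign now +1
(9/5) = (4/5)   [reduce mod 5]
4 = 2^2·1; (2/5) = -1 since 5 mod 8 = 5, so (4/5) = (-1)^2·(1/5); sign now +1
(1/5) = 1; final value = sign = +1

1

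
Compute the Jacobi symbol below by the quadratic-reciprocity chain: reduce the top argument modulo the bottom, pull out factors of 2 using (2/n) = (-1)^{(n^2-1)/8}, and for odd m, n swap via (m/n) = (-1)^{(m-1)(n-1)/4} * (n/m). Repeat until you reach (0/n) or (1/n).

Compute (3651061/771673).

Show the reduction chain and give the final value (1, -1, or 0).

(3651061/771673) = (564369/771673)   [reduce mod 771673]
reciprocity: (564369/771673) = +1·(771673/564369) since 564369 mod 4 = 1, 771673 mod 4 = 1; sign now +1
(771673/564369) = (207304/564369)   [reduce mod 564369]
207304 = 2^3·25913; (2/564369) = +1 since 564369 mod 8 = 1, so (207304/564369) = (+1)^3·(25913/564369); sign now +1
reciprocity: (25913/564369) = +1·(564369/25913) since 25913 mod 4 = 1, 564369 mod 4 = 1; sign now +1
(564369/25913) = (20196/25913)   [reduce mod 25913]
20196 = 2^2·5049; (2/25913) = +1 since 25913 mod 8 = 1, so (20196/25913) = (+1)^2·(5049/25913); sign now +1
reciprocity: (5049/25913) = +1·(25913/5049) since 5049 mod 4 = 1, 25913 mod 4 = 1; sign now +1
(25913/5049) = (668/5049)   [reduce mod 5049]
668 = 2^2·167; (2/5049) = +1 since 5049 mod 8 = 1, so (668/5049) = (+1)^2·(167/5049); sign now +1
reciprocity: (167/5049) = +1·(5049/167) since 167 mod 4 = 3, 5049 mod 4 = 1; sign now +1
(5049/167) = (39/167)   [reduce mod 167]
reciprocity: (39/167) = -1·(167/39) since 39 mod 4 = 3, 167 mod 4 = 3; sign now -1
(167/39) = (11/39)   [reduce mod 39]
reciprocity: (11/39) = -1·(39/11) since 11 mod 4 = 3, 39 mod 4 = 3; sign now +1
(39/11) = (6/11)   [reduce mod 11]
6 = 2^1·3; (2/11) = -1 since 11 mod 8 = 3, so (6/11) = (-1)^1·(3/11); sign now -1
reciprocity: (3/11) = -1·(11/3) since 3 mod 4 = 3, 11 mod 4 = 3; sign now +1
(11/3) = (2/3)   [reduce mod 3]
2 = 2^1·1; (2/3) = -1 since 3 mod 8 = 3, so (2/3) = (-1)^1·(1/3); sign now -1
(1/3) = 1; final value = sign = -1

-1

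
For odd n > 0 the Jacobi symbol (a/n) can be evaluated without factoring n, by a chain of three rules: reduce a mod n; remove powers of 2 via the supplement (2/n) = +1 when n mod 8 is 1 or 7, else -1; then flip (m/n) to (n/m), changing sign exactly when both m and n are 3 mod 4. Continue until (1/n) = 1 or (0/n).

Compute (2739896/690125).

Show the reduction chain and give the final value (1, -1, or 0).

(2739896/690125): 2739896 mod 690125 = 669521, so (2739896/690125) = (669521/690125)
flip (669521/690125) -> (690125/669521): both odd, 669521 mod 4 = 1, 690125 mod 4 = 1, so the flip contributes +1; sign now +1
(690125/669521): 690125 mod 669521 = 20604, so (690125/669521) = (20604/669521)
factor out 2^2: 20604 = 2^2·5151; with 669521 mod 8 = 1, (2/669521) = +1; sign now +1; continue with (5151/669521)
flip (5151/669521) -> (669521/5151): both odd, 5151 mod 4 = 3, 669521 mod 4 = 1, so the flip contributes +1; sign now +1
(669521/5151): 669521 mod 5151 = 5042, so (669521/5151) = (5042/5151)
factor out 2^1: 5042 = 2^1·2521; with 5151 mod 8 = 7, (2/5151) = +1; sign now +1; continue with (2521/5151)
flip (2521/5151) -> (5151/2521): both odd, 2521 mod 4 = 1, 5151 mod 4 = 3, so the flip contributes +1; sign now +1
(5151/2521): 5151 mod 2521 = 109, so (5151/2521) = (109/2521)
flip (109/2521) -> (2521/109): both odd, 109 mod 4 = 1, 2521 mod 4 = 1, so the flip contributes +1; sign now +1
(2521/109): 2521 mod 109 = 14, so (2521/109) = (14/109)
factor out 2^1: 14 = 2^1·7; with 109 mod 8 = 5, (2/109) = -1; sign now -1; continue with (7/109)
flip (7/109) -> (109/7): both odd, 7 mod 4 = 3, 109 mod 4 = 1, so the flip contributes +1; sign now -1
(109/7): 109 mod 7 = 4, so (109/7) = (4/7)
factor out 2^2: 4 = 2^2·1; with 7 mod 8 = 7, (2/7) = +1; sign now -1; continue with (1/7)
reached (1/7) = 1, so the symbol is -1

-1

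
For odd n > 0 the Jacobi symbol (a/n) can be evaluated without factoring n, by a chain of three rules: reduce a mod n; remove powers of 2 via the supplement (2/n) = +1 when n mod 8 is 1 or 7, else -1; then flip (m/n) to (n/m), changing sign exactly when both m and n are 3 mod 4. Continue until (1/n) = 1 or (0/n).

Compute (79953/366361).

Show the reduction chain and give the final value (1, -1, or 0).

reciprocity: (79953/366361) = +1·(366361/79953) since 79953 mod 4 = 1, 366361 mod 4 = 1; sign now +1
(366361/79953) = (46549/79953)   [reduce mod 79953]
reciprocity: (46549/79953) = +1·(79953/46549) since 46549 mod 4 = 1, 79953 mod 4 = 1; sign now +1
(79953/46549) = (33404/46549)   [reduce mod 46549]
33404 = 2^2·8351; (2/46549) = -1 since 46549 mod 8 = 5, so (33404/46549) = (-1)^2·(8351/46549); sign now +1
reciprocity: (8351/46549) = +1·(46549/8351) since 8351 mod 4 = 3, 46549 mod 4 = 1; sign now +1
(46549/8351) = (4794/8351)   [reduce mod 8351]
4794 = 2^1·2397; (2/8351) = +1 since 8351 mod 8 = 7, so (4794/8351) = (+1)^1·(2397/8351); sign now +1
reciprocity: (2397/8351) = +1·(8351/2397) since 2397 mod 4 = 1, 8351 mod 4 = 3; sign now +1
(8351/2397) = (1160/2397)   [reduce mod 2397]
1160 = 2^3·145; (2/2397) = -1 since 2397 mod 8 = 5, so (1160/2397) = (-1)^3·(145/2397); sign now -1
reciprocity: (145/2397) = +1·(2397/145) since 145 mod 4 = 1, 2397 mod 4 = 1; sign now -1
(2397/145) = (77/145)   [reduce mod 145]
reciprocity: (77/145) = +1·(145/77) since 77 mod 4 = 1, 145 mod 4 = 1; sign now -1
(145/77) = (68/77)   [reduce mod 77]
68 = 2^2·17; (2/77) = -1 since 77 mod 8 = 5, so (68/77) = (-1)^2·(17/77); sign now -1
reciprocity: (17/77) = +1·(77/17) since 17 mod 4 = 1, 77 mod 4 = 1; sign now -1
(77/17) = (9/17)   [reduce mod 17]
reciprocity: (9/17) = +1·(17/9) since 9 mod 4 = 1, 17 mod 4 = 1; sign now -1
(17/9) = (8/9)   [reduce mod 9]
8 = 2^3·1; (2/9) = +1 since 9 mod 8 = 1, so (8/9) = (+1)^3·(1/9); sign now -1
(1/9) = 1; final value = sign = -1

-1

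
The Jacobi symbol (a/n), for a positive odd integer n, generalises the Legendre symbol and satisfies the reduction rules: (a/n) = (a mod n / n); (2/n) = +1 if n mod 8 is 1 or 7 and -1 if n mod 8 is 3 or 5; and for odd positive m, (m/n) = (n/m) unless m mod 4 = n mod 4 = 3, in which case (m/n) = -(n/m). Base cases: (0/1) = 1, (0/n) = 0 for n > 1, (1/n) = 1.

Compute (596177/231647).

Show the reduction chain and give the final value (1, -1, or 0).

(596177/231647): 596177 mod 231647 = 132883, so (596177/231647) = (132883/231647)
flip (132883/231647) -> (231647/132883): both odd, 132883 mod 4 = 3, 231647 mod 4 = 3, so the flip contributes -1; sign now -1
(231647/132883): 231647 mod 132883 = 98764, so (231647/132883) = (98764/132883)
factor out 2^2: 98764 = 2^2·24691; with 132883 mod 8 = 3, (2/132883) = -1; sign now -1; continue with (24691/132883)
flip (24691/132883) -> (132883/24691): both odd, 24691 mod 4 = 3, 132883 mod 4 = 3, so the flip contributes -1; sign now +1
(132883/24691): 132883 mod 24691 = 9428, so (132883/24691) = (9428/24691)
factor out 2^2: 9428 = 2^2·2357; with 24691 mod 8 = 3, (2/24691) = -1; sign now +1; continue with (2357/24691)
flip (2357/24691) -> (24691/2357): both odd, 2357 mod 4 = 1, 24691 mod 4 = 3, so the flip contributes +1; sign now +1
(24691/2357): 24691 mod 2357 = 1121, so (24691/2357) = (1121/2357)
flip (1121/2357) -> (2357/1121): both odd, 1121 mod 4 = 1, 2357 mod 4 = 1, so the flip contributes +1; sign now +1
(2357/1121): 2357 mod 1121 = 115, so (2357/1121) = (115/1121)
flip (115/1121) -> (1121/115): both odd, 115 mod 4 = 3, 1121 mod 4 = 1, so the flip contributes +1; sign now +1
(1121/115): 1121 mod 115 = 86, so (1121/115) = (86/115)
factor out 2^1: 86 = 2^1·43; with 115 mod 8 = 3, (2/115) = -1; sign now -1; continue with (43/115)
flip (43/115) -> (115/43): both odd, 43 mod 4 = 3, 115 mod 4 = 3, so the flip contributes -1; sign now +1
(115/43): 115 mod 43 = 29, so (115/43) = (29/43)
flip (29/43) -> (43/29): both odd, 29 mod 4 = 1, 43 mod 4 = 3, so the flip contributes +1; sign now +1
(43/29): 43 mod 29 = 14, so (43/29) = (14/29)
factor out 2^1: 14 = 2^1·7; with 29 mod 8 = 5, (2/29) = -1; sign now -1; continue with (7/29)
flip (7/29) -> (29/7): both odd, 7 mod 4 = 3, 29 mod 4 = 1, so the flip contributes +1; sign now -1
(29/7): 29 mod 7 = 1, so (29/7) = (1/7)
reached (1/7) = 1, so the symbol is -1

-1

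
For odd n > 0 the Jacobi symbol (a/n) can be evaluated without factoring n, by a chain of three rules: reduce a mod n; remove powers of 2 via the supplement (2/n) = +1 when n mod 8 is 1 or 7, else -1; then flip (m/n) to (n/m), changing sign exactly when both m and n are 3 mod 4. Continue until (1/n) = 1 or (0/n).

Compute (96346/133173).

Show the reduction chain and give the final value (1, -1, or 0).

-1

96346 = 2^1·48173; (2/133173) = -1 since 133173 mod 8 = 5, so (96346/133173) = (-1)^1·(48173/133173); sign now -1
reciprocity: (48173/133173) = +1·(133173/48173) since 48173 mod 4 = 1, 133173 mod 4 = 1; sign now -1
(133173/48173) = (36827/48173)   [reduce mod 48173]
reciprocity: (36827/48173) = +1·(48173/36827) since 36827 mod 4 = 3, 48173 mod 4 = 1; sign now -1
(48173/36827) = (11346/36827)   [reduce mod 36827]
11346 = 2^1·5673; (2/36827) = -1 since 36827 mod 8 = 3, so (11346/36827) = (-1)^1·(5673/36827); sign now +1
reciprocity: (5673/36827) = +1·(36827/5673) since 5673 mod 4 = 1, 36827 mod 4 = 3; sign now +1
(36827/5673) = (2789/5673)   [reduce mod 5673]
reciprocity: (2789/5673) = +1·(5673/2789) since 2789 mod 4 = 1, 5673 mod 4 = 1; sign now +1
(5673/2789) = (95/2789)   [reduce mod 2789]
reciprocity: (95/2789) = +1·(2789/95) since 95 mod 4 = 3, 2789 mod 4 = 1; sign now +1
(2789/95) = (34/95)   [reduce mod 95]
34 = 2^1·17; (2/95) = +1 since 95 mod 8 = 7, so (34/95) = (+1)^1·(17/95); sign now +1
reciprocity: (17/95) = +1·(95/17) since 17 mod 4 = 1, 95 mod 4 = 3; sign now +1
(95/17) = (10/17)   [reduce mod 17]
10 = 2^1·5; (2/17) = +1 since 17 mod 8 = 1, so (10/17) = (+1)^1·(5/17); sign now +1
reciprocity: (5/17) = +1·(17/5) since 5 mod 4 = 1, 17 mod 4 = 1; sign now +1
(17/5) = (2/5)   [reduce mod 5]
2 = 2^1·1; (2/5) = -1 since 5 mod 8 = 5, so (2/5) = (-1)^1·(1/5); sign now -1
(1/5) = 1; final value = sign = -1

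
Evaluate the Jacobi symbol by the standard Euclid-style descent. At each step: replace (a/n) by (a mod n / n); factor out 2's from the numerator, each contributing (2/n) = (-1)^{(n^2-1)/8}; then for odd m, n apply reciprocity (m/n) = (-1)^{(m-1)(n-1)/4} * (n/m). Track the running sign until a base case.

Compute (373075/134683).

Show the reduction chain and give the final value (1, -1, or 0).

-1

(373075/134683): 373075 mod 134683 = 103709, so (373075/134683) = (103709/134683)
flip (103709/134683) -> (134683/103709): both odd, 103709 mod 4 = 1, 134683 mod 4 = 3, so the flip contributes +1; sign now +1
(134683/103709): 134683 mod 103709 = 30974, so (134683/103709) = (30974/103709)
factor out 2^1: 30974 = 2^1·15487; with 103709 mod 8 = 5, (2/103709) = -1; sign now -1; continue with (15487/103709)
flip (15487/103709) -> (103709/15487): both odd, 15487 mod 4 = 3, 103709 mod 4 = 1, so the flip contributes +1; sign now -1
(103709/15487): 103709 mod 15487 = 10787, so (103709/15487) = (10787/15487)
flip (10787/15487) -> (15487/10787): both odd, 10787 mod 4 = 3, 15487 mod 4 = 3, so the flip contributes -1; sign now +1
(15487/10787): 15487 mod 10787 = 4700, so (15487/10787) = (4700/10787)
factor out 2^2: 4700 = 2^2·1175; with 10787 mod 8 = 3, (2/10787) = -1; sign now +1; continue with (1175/10787)
flip (1175/10787) -> (10787/1175): both odd, 1175 mod 4 = 3, 10787 mod 4 = 3, so the flip contributes -1; sign now -1
(10787/1175): 10787 mod 1175 = 212, so (10787/1175) = (212/1175)
factor out 2^2: 212 = 2^2·53; with 1175 mod 8 = 7, (2/1175) = +1; sign now -1; continue with (53/1175)
flip (53/1175) -> (1175/53): both odd, 53 mod 4 = 1, 1175 mod 4 = 3, so the flip contributes +1; sign now -1
(1175/53): 1175 mod 53 = 9, so (1175/53) = (9/53)
flip (9/53) -> (53/9): both odd, 9 mod 4 = 1, 53 mod 4 = 1, so the flip contributes +1; sign now -1
(53/9): 53 mod 9 = 8, so (53/9) = (8/9)
factor out 2^3: 8 = 2^3·1; with 9 mod 8 = 1, (2/9) = +1; sign now -1; continue with (1/9)
reached (1/9) = 1, so the symbol is -1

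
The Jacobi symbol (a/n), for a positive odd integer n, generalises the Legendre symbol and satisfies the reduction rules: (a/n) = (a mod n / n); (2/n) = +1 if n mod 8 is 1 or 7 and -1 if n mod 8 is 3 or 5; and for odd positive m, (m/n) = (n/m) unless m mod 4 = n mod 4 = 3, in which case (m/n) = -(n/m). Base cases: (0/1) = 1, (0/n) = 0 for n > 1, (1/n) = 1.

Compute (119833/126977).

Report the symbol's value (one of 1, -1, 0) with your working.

0

reciprocity: (119833/126977) = +1·(126977/119833) since 119833 mod 4 = 1, 126977 mod 4 = 1; sign now +1
(126977/119833) = (7144/119833)   [reduce mod 119833]
7144 = 2^3·893; (2/119833) = +1 since 119833 mod 8 = 1, so (7144/119833) = (+1)^3·(893/119833); sign now +1
reciprocity: (893/119833) = +1·(119833/893) since 893 mod 4 = 1, 119833 mod 4 = 1; sign now +1
(119833/893) = (171/893)   [reduce mod 893]
reciprocity: (171/893) = +1·(893/171) since 171 mod 4 = 3, 893 mod 4 = 1; sign now +1
(893/171) = (38/171)   [reduce mod 171]
38 = 2^1·19; (2/171) = -1 since 171 mod 8 = 3, so (38/171) = (-1)^1·(19/171); sign now -1
reciprocity: (19/171) = -1·(171/19) since 19 mod 4 = 3, 171 mod 4 = 3; sign now +1
(171/19) = (0/19)   [reduce mod 19]
(0/19) = 0   [gcd(a, n) > 1]; final value = 0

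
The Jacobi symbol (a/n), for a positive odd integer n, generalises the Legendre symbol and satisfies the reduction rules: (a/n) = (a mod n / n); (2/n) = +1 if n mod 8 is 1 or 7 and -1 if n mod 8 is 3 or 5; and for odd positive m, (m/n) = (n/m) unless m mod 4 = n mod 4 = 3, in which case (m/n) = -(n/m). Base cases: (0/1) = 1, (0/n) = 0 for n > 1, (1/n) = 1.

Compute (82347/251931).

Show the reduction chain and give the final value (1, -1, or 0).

0

flip (82347/251931) -> (251931/82347): both odd, 82347 mod 4 = 3, 251931 mod 4 = 3, so the flip contributes -1; sign now -1
(251931/82347): 251931 mod 82347 = 4890, so (251931/82347) = (4890/82347)
factor out 2^1: 4890 = 2^1·2445; with 82347 mod 8 = 3, (2/82347) = -1; sign now +1; continue with (2445/82347)
flip (2445/82347) -> (82347/2445): both odd, 2445 mod 4 = 1, 82347 mod 4 = 3, so the flip contributes +1; sign now +1
(82347/2445): 82347 mod 2445 = 1662, so (82347/2445) = (1662/2445)
factor out 2^1: 1662 = 2^1·831; with 2445 mod 8 = 5, (2/2445) = -1; sign now -1; continue with (831/2445)
flip (831/2445) -> (2445/831): both odd, 831 mod 4 = 3, 2445 mod 4 = 1, so the flip contributes +1; sign now -1
(2445/831): 2445 mod 831 = 783, so (2445/831) = (783/831)
flip (783/831) -> (831/783): both odd, 783 mod 4 = 3, 831 mod 4 = 3, so the flip contributes -1; sign now +1
(831/783): 831 mod 783 = 48, so (831/783) = (48/783)
factor out 2^4: 48 = 2^4·3; with 783 mod 8 = 7, (2/783) = +1; sign now +1; continue with (3/783)
flip (3/783) -> (783/3): both odd, 3 mod 4 = 3, 783 mod 4 = 3, so the flip contributes -1; sign now -1
(783/3): 783 mod 3 = 0, so (783/3) = (0/3)
reached (0/3); gcd(a, n) > 1, so (0/3) = 0 and the symbol is 0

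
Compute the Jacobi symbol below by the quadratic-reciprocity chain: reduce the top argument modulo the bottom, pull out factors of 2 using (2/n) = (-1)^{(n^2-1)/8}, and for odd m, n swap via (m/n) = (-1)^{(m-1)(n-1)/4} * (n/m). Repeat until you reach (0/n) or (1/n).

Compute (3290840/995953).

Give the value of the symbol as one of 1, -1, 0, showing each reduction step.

0

(3290840/995953): 3290840 mod 995953 = 302981, so (3290840/995953) = (302981/995953)
flip (302981/995953) -> (995953/302981): both odd, 302981 mod 4 = 1, 995953 mod 4 = 1, so the flip contributes +1; sign now +1
(995953/302981): 995953 mod 302981 = 87010, so (995953/302981) = (87010/302981)
factor out 2^1: 87010 = 2^1·43505; with 302981 mod 8 = 5, (2/302981) = -1; sign now -1; continue with (43505/302981)
flip (43505/302981) -> (302981/43505): both odd, 43505 mod 4 = 1, 302981 mod 4 = 1, so the flip contributes +1; sign now -1
(302981/43505): 302981 mod 43505 = 41951, so (302981/43505) = (41951/43505)
flip (41951/43505) -> (43505/41951): both odd, 41951 mod 4 = 3, 43505 mod 4 = 1, so the flip contributes +1; sign now -1
(43505/41951): 43505 mod 41951 = 1554, so (43505/41951) = (1554/41951)
factor out 2^1: 1554 = 2^1·777; with 41951 mod 8 = 7, (2/41951) = +1; sign now -1; continue with (777/41951)
flip (777/41951) -> (41951/777): both odd, 777 mod 4 = 1, 41951 mod 4 = 3, so the flip contributes +1; sign now -1
(41951/777): 41951 mod 777 = 770, so (41951/777) = (770/777)
factor out 2^1: 770 = 2^1·385; with 777 mod 8 = 1, (2/777) = +1; sign now -1; continue with (385/777)
flip (385/777) -> (777/385): both odd, 385 mod 4 = 1, 777 mod 4 = 1, so the flip contributes +1; sign now -1
(777/385): 777 mod 385 = 7, so (777/385) = (7/385)
flip (7/385) -> (385/7): both odd, 7 mod 4 = 3, 385 mod 4 = 1, so the flip contributes +1; sign now -1
(385/7): 385 mod 7 = 0, so (385/7) = (0/7)
reached (0/7); gcd(a, n) > 1, so (0/7) = 0 and the symbol is 0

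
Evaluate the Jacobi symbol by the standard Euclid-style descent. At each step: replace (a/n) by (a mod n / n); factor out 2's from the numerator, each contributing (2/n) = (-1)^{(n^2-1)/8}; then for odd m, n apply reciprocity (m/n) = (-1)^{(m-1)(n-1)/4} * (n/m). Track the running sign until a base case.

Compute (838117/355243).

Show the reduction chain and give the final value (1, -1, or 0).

(838117/355243): 838117 mod 355243 = 127631, so (838117/355243) = (127631/355243)
flip (127631/355243) -> (355243/127631): both odd, 127631 mod 4 = 3, 355243 mod 4 = 3, so the flip contributes -1; sign now -1
(355243/127631): 355243 mod 127631 = 99981, so (355243/127631) = (99981/127631)
flip (99981/127631) -> (127631/99981): both odd, 99981 mod 4 = 1, 127631 mod 4 = 3, so the flip contributes +1; sign now -1
(127631/99981): 127631 mod 99981 = 27650, so (127631/99981) = (27650/99981)
factor out 2^1: 27650 = 2^1·13825; with 99981 mod 8 = 5, (2/99981) = -1; sign now +1; continue with (13825/99981)
flip (13825/99981) -> (99981/13825): both odd, 13825 mod 4 = 1, 99981 mod 4 = 1, so the flip contributes +1; sign now +1
(99981/13825): 99981 mod 13825 = 3206, so (99981/13825) = (3206/13825)
factor out 2^1: 3206 = 2^1·1603; with 13825 mod 8 = 1, (2/13825) = +1; sign now +1; continue with (1603/13825)
flip (1603/13825) -> (13825/1603): both odd, 1603 mod 4 = 3, 13825 mod 4 = 1, so the flip contributes +1; sign now +1
(13825/1603): 13825 mod 1603 = 1001, so (13825/1603) = (1001/1603)
flip (1001/1603) -> (1603/1001): both odd, 1001 mod 4 = 1, 1603 mod 4 = 3, so the flip contributes +1; sign now +1
(1603/1001): 1603 mod 1001 = 602, so (1603/1001) = (602/1001)
factor out 2^1: 602 = 2^1·301; with 1001 mod 8 = 1, (2/1001) = +1; sign now +1; continue with (301/1001)
flip (301/1001) -> (1001/301): both odd, 301 mod 4 = 1, 1001 mod 4 = 1, so the flip contributes +1; sign now +1
(1001/301): 1001 mod 301 = 98, so (1001/301) = (98/301)
factor out 2^1: 98 = 2^1·49; with 301 mod 8 = 5, (2/301) = -1; sign now -1; continue with (49/301)
flip (49/301) -> (301/49): both odd, 49 mod 4 = 1, 301 mod 4 = 1, so the flip contributes +1; sign now -1
(301/49): 301 mod 49 = 7, so (301/49) = (7/49)
flip (7/49) -> (49/7): both odd, 7 mod 4 = 3, 49 mod 4 = 1, so the flip contributes +1; sign now -1
(49/7): 49 mod 7 = 0, so (49/7) = (0/7)
reached (0/7); gcd(a, n) > 1, so (0/7) = 0 and the symbol is 0

0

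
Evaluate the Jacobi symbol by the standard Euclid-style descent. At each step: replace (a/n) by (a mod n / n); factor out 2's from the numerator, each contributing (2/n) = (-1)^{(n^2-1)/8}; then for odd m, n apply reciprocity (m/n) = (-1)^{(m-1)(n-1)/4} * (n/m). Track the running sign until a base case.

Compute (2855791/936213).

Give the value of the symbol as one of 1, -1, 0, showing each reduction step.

(2855791/936213) = (47152/936213)   [reduce mod 936213]
47152 = 2^4·2947; (2/936213) = -1 since 936213 mod 8 = 5, so (47152/936213) = (-1)^4·(2947/936213); sign now +1
reciprocity: (2947/936213) = +1·(936213/2947) since 2947 mod 4 = 3, 936213 mod 4 = 1; sign now +1
(936213/2947) = (2014/2947)   [reduce mod 2947]
2014 = 2^1·1007; (2/2947) = -1 since 2947 mod 8 = 3, so (2014/2947) = (-1)^1·(1007/2947); sign now -1
reciprocity: (1007/2947) = -1·(2947/1007) since 1007 mod 4 = 3, 2947 mod 4 = 3; sign now +1
(2947/1007) = (933/1007)   [reduce mod 1007]
reciprocity: (933/1007) = +1·(1007/933) since 933 mod 4 = 1, 1007 mod 4 = 3; sign now +1
(1007/933) = (74/933)   [reduce mod 933]
74 = 2^1·37; (2/933) = -1 since 933 mod 8 = 5, so (74/933) = (-1)^1·(37/933); sign now -1
reciprocity: (37/933) = +1·(933/37) since 37 mod 4 = 1, 933 mod 4 = 1; sign now -1
(933/37) = (8/37)   [reduce mod 37]
8 = 2^3·1; (2/37) = -1 since 37 mod 8 = 5, so (8/37) = (-1)^3·(1/37); sign now +1
(1/37) = 1; final value = sign = +1

1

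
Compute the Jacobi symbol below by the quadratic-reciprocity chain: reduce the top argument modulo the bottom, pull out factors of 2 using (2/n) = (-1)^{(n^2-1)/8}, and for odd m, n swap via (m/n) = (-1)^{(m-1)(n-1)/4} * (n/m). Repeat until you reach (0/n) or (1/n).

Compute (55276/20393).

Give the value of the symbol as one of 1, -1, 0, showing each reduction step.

1

(55276/20393) = (14490/20393)   [reduce mod 20393]
14490 = 2^1·7245; (2/20393) = +1 since 20393 mod 8 = 1, so (14490/20393) = (+1)^1·(7245/20393); sign now +1
reciprocity: (7245/20393) = +1·(20393/7245) since 7245 mod 4 = 1, 20393 mod 4 = 1; sign now +1
(20393/7245) = (5903/7245)   [reduce mod 7245]
reciprocity: (5903/7245) = +1·(7245/5903) since 5903 mod 4 = 3, 7245 mod 4 = 1; sign now +1
(7245/5903) = (1342/5903)   [reduce mod 5903]
1342 = 2^1·671; (2/5903) = +1 since 5903 mod 8 = 7, so (1342/5903) = (+1)^1·(671/5903); sign now +1
reciprocity: (671/5903) = -1·(5903/671) since 671 mod 4 = 3, 5903 mod 4 = 3; sign now -1
(5903/671) = (535/671)   [reduce mod 671]
reciprocity: (535/671) = -1·(671/535) since 535 mod 4 = 3, 671 mod 4 = 3; sign now +1
(671/535) = (136/535)   [reduce mod 535]
136 = 2^3·17; (2/535) = +1 since 535 mod 8 = 7, so (136/535) = (+1)^3·(17/535); sign now +1
reciprocity: (17/535) = +1·(535/17) since 17 mod 4 = 1, 535 mod 4 = 3; sign now +1
(535/17) = (8/17)   [reduce mod 17]
8 = 2^3·1; (2/17) = +1 since 17 mod 8 = 1, so (8/17) = (+1)^3·(1/17); sign now +1
(1/17) = 1; final value = sign = +1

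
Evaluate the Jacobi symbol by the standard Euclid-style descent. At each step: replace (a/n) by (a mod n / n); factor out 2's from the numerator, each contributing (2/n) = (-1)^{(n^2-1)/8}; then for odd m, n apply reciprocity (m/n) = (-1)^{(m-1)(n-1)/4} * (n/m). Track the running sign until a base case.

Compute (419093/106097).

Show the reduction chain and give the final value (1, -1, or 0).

(419093/106097): 419093 mod 106097 = 100802, so (419093/106097) = (100802/106097)
factor out 2^1: 100802 = 2^1·50401; with 106097 mod 8 = 1, (2/106097) = +1; sign now +1; continue with (50401/106097)
flip (50401/106097) -> (106097/50401): both odd, 50401 mod 4 = 1, 106097 mod 4 = 1, so the flip contributes +1; sign now +1
(106097/50401): 106097 mod 50401 = 5295, so (106097/50401) = (5295/50401)
flip (5295/50401) -> (50401/5295): both odd, 5295 mod 4 = 3, 50401 mod 4 = 1, so the flip contributes +1; sign now +1
(50401/5295): 50401 mod 5295 = 2746, so (50401/5295) = (2746/5295)
factor out 2^1: 2746 = 2^1·1373; with 5295 mod 8 = 7, (2/5295) = +1; sign now +1; continue with (1373/5295)
flip (1373/5295) -> (5295/1373): both odd, 1373 mod 4 = 1, 5295 mod 4 = 3, so the flip contributes +1; sign now +1
(5295/1373): 5295 mod 1373 = 1176, so (5295/1373) = (1176/1373)
factor out 2^3: 1176 = 2^3·147; with 1373 mod 8 = 5, (2/1373) = -1; sign now -1; continue with (147/1373)
flip (147/1373) -> (1373/147): both odd, 147 mod 4 = 3, 1373 mod 4 = 1, so the flip contributes +1; sign now -1
(1373/147): 1373 mod 147 = 50, so (1373/147) = (50/147)
factor out 2^1: 50 = 2^1·25; with 147 mod 8 = 3, (2/147) = -1; sign now +1; continue with (25/147)
flip (25/147) -> (147/25): both odd, 25 mod 4 = 1, 147 mod 4 = 3, so the flip contributes +1; sign now +1
(147/25): 147 mod 25 = 22, so (147/25) = (22/25)
factor out 2^1: 22 = 2^1·11; with 25 mod 8 = 1, (2/25) = +1; sign now +1; continue with (11/25)
flip (11/25) -> (25/11): both odd, 11 mod 4 = 3, 25 mod 4 = 1, so the flip contributes +1; sign now +1
(25/11): 25 mod 11 = 3, so (25/11) = (3/11)
flip (3/11) -> (11/3): both odd, 3 mod 4 = 3, 11 mod 4 = 3, so the flip contributes -1; sign now -1
(11/3): 11 mod 3 = 2, so (11/3) = (2/3)
factor out 2^1: 2 = 2^1·1; with 3 mod 8 = 3, (2/3) = -1; sign now +1; continue with (1/3)
reached (1/3) = 1, so the symbol is +1

1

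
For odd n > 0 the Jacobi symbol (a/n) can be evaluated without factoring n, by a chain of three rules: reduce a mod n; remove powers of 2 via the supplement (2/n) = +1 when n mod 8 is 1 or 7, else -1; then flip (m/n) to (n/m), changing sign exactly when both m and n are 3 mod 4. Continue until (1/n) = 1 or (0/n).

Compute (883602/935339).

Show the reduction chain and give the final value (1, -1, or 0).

1

883602 = 2^1·441801; (2/935339) = -1 since 935339 mod 8 = 3, so (883602/935339) = (-1)^1·(441801/935339); sign now -1
reciprocity: (441801/935339) = +1·(935339/441801) since 441801 mod 4 = 1, 935339 mod 4 = 3; sign now -1
(935339/441801) = (51737/441801)   [reduce mod 441801]
reciprocity: (51737/441801) = +1·(441801/51737) since 51737 mod 4 = 1, 441801 mod 4 = 1; sign now -1
(441801/51737) = (27905/51737)   [reduce mod 51737]
reciprocity: (27905/51737) = +1·(51737/27905) since 27905 mod 4 = 1, 51737 mod 4 = 1; sign now -1
(51737/27905) = (23832/27905)   [reduce mod 27905]
23832 = 2^3·2979; (2/27905) = +1 since 27905 mod 8 = 1, so (23832/27905) = (+1)^3·(2979/27905); sign now -1
reciprocity: (2979/27905) = +1·(27905/2979) since 2979 mod 4 = 3, 27905 mod 4 = 1; sign now -1
(27905/2979) = (1094/2979)   [reduce mod 2979]
1094 = 2^1·547; (2/2979) = -1 since 2979 mod 8 = 3, so (1094/2979) = (-1)^1·(547/2979); sign now +1
reciprocity: (547/2979) = -1·(2979/547) since 547 mod 4 = 3, 2979 mod 4 = 3; sign now -1
(2979/547) = (244/547)   [reduce mod 547]
244 = 2^2·61; (2/547) = -1 since 547 mod 8 = 3, so (244/547) = (-1)^2·(61/547); sign now -1
reciprocity: (61/547) = +1·(547/61) since 61 mod 4 = 1, 547 mod 4 = 3; sign now -1
(547/61) = (59/61)   [reduce mod 61]
reciprocity: (59/61) = +1·(61/59) since 59 mod 4 = 3, 61 mod 4 = 1; sign now -1
(61/59) = (2/59)   [reduce mod 59]
2 = 2^1·1; (2/59) = -1 since 59 mod 8 = 3, so (2/59) = (-1)^1·(1/59); sign now +1
(1/59) = 1; final value = sign = +1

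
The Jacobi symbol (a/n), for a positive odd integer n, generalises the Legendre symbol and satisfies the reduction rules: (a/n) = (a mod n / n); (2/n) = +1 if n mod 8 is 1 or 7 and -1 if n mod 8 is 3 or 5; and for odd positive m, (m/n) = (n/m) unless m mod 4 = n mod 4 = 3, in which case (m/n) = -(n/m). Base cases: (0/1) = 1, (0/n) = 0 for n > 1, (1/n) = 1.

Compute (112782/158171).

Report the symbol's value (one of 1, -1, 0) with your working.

factor out 2^1: 112782 = 2^1·56391; with 158171 mod 8 = 3, (2/158171) = -1; sign now -1; continue with (56391/158171)
flip (56391/158171) -> (158171/56391): both odd, 56391 mod 4 = 3, 158171 mod 4 = 3, so the flip contributes -1; sign now +1
(158171/56391): 158171 mod 56391 = 45389, so (158171/56391) = (45389/56391)
flip (45389/56391) -> (56391/45389): both odd, 45389 mod 4 = 1, 56391 mod 4 = 3, so the flip contributes +1; sign now +1
(56391/45389): 56391 mod 45389 = 11002, so (56391/45389) = (11002/45389)
factor out 2^1: 11002 = 2^1·5501; with 45389 mod 8 = 5, (2/45389) = -1; sign now -1; continue with (5501/45389)
flip (5501/45389) -> (45389/5501): both odd, 5501 mod 4 = 1, 45389 mod 4 = 1, so the flip contributes +1; sign now -1
(45389/5501): 45389 mod 5501 = 1381, so (45389/5501) = (1381/5501)
flip (1381/5501) -> (5501/1381): both odd, 1381 mod 4 = 1, 5501 mod 4 = 1, so the flip contributes +1; sign now -1
(5501/1381): 5501 mod 1381 = 1358, so (5501/1381) = (1358/1381)
factor out 2^1: 1358 = 2^1·679; with 1381 mod 8 = 5, (2/1381) = -1; sign now +1; continue with (679/1381)
flip (679/1381) -> (1381/679): both odd, 679 mod 4 = 3, 1381 mod 4 = 1, so the flip contributes +1; sign now +1
(1381/679): 1381 mod 679 = 23, so (1381/679) = (23/679)
flip (23/679) -> (679/23): both odd, 23 mod 4 = 3, 679 mod 4 = 3, so the flip contributes -1; sign now -1
(679/23): 679 mod 23 = 12, so (679/23) = (12/23)
factor out 2^2: 12 = 2^2·3; with 23 mod 8 = 7, (2/23) = +1; sign now -1; continue with (3/23)
flip (3/23) -> (23/3): both odd, 3 mod 4 = 3, 23 mod 4 = 3, so the flip contributes -1; sign now +1
(23/3): 23 mod 3 = 2, so (23/3) = (2/3)
factor out 2^1: 2 = 2^1·1; with 3 mod 8 = 3, (2/3) = -1; sign now -1; continue with (1/3)
reached (1/3) = 1, so the symbol is -1

-1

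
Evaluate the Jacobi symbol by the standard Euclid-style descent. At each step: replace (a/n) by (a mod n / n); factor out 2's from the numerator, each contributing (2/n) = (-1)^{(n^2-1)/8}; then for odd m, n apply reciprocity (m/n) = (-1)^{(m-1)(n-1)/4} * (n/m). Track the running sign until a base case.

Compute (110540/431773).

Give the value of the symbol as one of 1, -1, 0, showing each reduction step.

110540 = 2^2·27635; (2/431773) = -1 since 431773 mod 8 = 5, so (110540/431773) = (-1)^2·(27635/431773); sign now +1
reciprocity: (27635/431773) = +1·(431773/27635) since 27635 mod 4 = 3, 431773 mod 4 = 1; sign now +1
(431773/27635) = (17248/27635)   [reduce mod 27635]
17248 = 2^5·539; (2/27635) = -1 since 27635 mod 8 = 3, so (17248/27635) = (-1)^5·(539/27635); sign now -1
reciprocity: (539/27635) = -1·(27635/539) since 539 mod 4 = 3, 27635 mod 4 = 3; sign now +1
(27635/539) = (146/539)   [reduce mod 539]
146 = 2^1·73; (2/539) = -1 since 539 mod 8 = 3, so (146/539) = (-1)^1·(73/539); sign now -1
reciprocity: (73/539) = +1·(539/73) since 73 mod 4 = 1, 539 mod 4 = 3; sign now -1
(539/73) = (28/73)   [reduce mod 73]
28 = 2^2·7; (2/73) = +1 since 73 mod 8 = 1, so (28/73) = (+1)^2·(7/73); sign now -1
reciprocity: (7/73) = +1·(73/7) since 7 mod 4 = 3, 73 mod 4 = 1; sign now -1
(73/7) = (3/7)   [reduce mod 7]
reciprocity: (3/7) = -1·(7/3) since 3 mod 4 = 3, 7 mod 4 = 3; sign now +1
(7/3) = (1/3)   [reduce mod 3]
(1/3) = 1; final value = sign = +1

1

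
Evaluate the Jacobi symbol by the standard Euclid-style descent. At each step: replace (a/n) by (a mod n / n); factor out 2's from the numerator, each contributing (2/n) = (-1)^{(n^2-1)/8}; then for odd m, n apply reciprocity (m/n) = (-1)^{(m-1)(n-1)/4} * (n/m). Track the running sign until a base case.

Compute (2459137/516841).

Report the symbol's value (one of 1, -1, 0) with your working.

(2459137/516841) = (391773/516841)   [reduce mod 516841]
reciprocity: (391773/516841) = +1·(516841/391773) since 391773 mod 4 = 1, 516841 mod 4 = 1; sign now +1
(516841/391773) = (125068/391773)   [reduce mod 391773]
125068 = 2^2·31267; (2/391773) = -1 since 391773 mod 8 = 5, so (125068/391773) = (-1)^2·(31267/391773); sign now +1
reciprocity: (31267/391773) = +1·(391773/31267) since 31267 mod 4 = 3, 391773 mod 4 = 1; sign now +1
(391773/31267) = (16569/31267)   [reduce mod 31267]
reciprocity: (16569/31267) = +1·(31267/16569) since 16569 mod 4 = 1, 31267 mod 4 = 3; sign now +1
(31267/16569) = (14698/16569)   [reduce mod 16569]
14698 = 2^1·7349; (2/16569) = +1 since 16569 mod 8 = 1, so (14698/16569) = (+1)^1·(7349/16569); sign now +1
reciprocity: (7349/16569) = +1·(16569/7349) since 7349 mod 4 = 1, 16569 mod 4 = 1; sign now +1
(16569/7349) = (1871/7349)   [reduce mod 7349]
reciprocity: (1871/7349) = +1·(7349/1871) since 1871 mod 4 = 3, 7349 mod 4 = 1; sign now +1
(7349/1871) = (1736/1871)   [reduce mod 1871]
1736 = 2^3·217; (2/1871) = +1 since 1871 mod 8 = 7, so (1736/1871) = (+1)^3·(217/1871); sign now +1
reciprocity: (217/1871) = +1·(1871/217) since 217 mod 4 = 1, 1871 mod 4 = 3; sign now +1
(1871/217) = (135/217)   [reduce mod 217]
reciprocity: (135/217) = +1·(217/135) since 135 mod 4 = 3, 217 mod 4 = 1; sign now +1
(217/135) = (82/135)   [reduce mod 135]
82 = 2^1·41; (2/135) = +1 since 135 mod 8 = 7, so (82/135) = (+1)^1·(41/135); sign now +1
reciprocity: (41/135) = +1·(135/41) since 41 mod 4 = 1, 135 mod 4 = 3; sign now +1
(135/41) = (12/41)   [reduce mod 41]
12 = 2^2·3; (2/41) = +1 since 41 mod 8 = 1, so (12/41) = (+1)^2·(3/41); sign now +1
reciprocity: (3/41) = +1·(41/3) since 3 mod 4 = 3, 41 mod 4 = 1; sign now +1
(41/3) = (2/3)   [reduce mod 3]
2 = 2^1·1; (2/3) = -1 since 3 mod 8 = 3, so (2/3) = (-1)^1·(1/3); sign now -1
(1/3) = 1; final value = sign = -1

-1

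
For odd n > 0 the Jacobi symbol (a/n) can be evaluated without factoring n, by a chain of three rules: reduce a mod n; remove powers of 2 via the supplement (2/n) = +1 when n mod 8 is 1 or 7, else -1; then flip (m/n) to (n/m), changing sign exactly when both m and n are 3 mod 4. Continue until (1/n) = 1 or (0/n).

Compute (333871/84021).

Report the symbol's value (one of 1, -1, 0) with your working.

1

(333871/84021): 333871 mod 84021 = 81808, so (333871/84021) = (81808/84021)
factor out 2^4: 81808 = 2^4·5113; with 84021 mod 8 = 5, (2/84021) = -1; sign now +1; continue with (5113/84021)
flip (5113/84021) -> (84021/5113): both odd, 5113 mod 4 = 1, 84021 mod 4 = 1, so the flip contributes +1; sign now +1
(84021/5113): 84021 mod 5113 = 2213, so (84021/5113) = (2213/5113)
flip (2213/5113) -> (5113/2213): both odd, 2213 mod 4 = 1, 5113 mod 4 = 1, so the flip contributes +1; sign now +1
(5113/2213): 5113 mod 2213 = 687, so (5113/2213) = (687/2213)
flip (687/2213) -> (2213/687): both odd, 687 mod 4 = 3, 2213 mod 4 = 1, so the flip contributes +1; sign now +1
(2213/687): 2213 mod 687 = 152, so (2213/687) = (152/687)
factor out 2^3: 152 = 2^3·19; with 687 mod 8 = 7, (2/687) = +1; sign now +1; continue with (19/687)
flip (19/687) -> (687/19): both odd, 19 mod 4 = 3, 687 mod 4 = 3, so the flip contributes -1; sign now -1
(687/19): 687 mod 19 = 3, so (687/19) = (3/19)
flip (3/19) -> (19/3): both odd, 3 mod 4 = 3, 19 mod 4 = 3, so the flip contributes -1; sign now +1
(19/3): 19 mod 3 = 1, so (19/3) = (1/3)
reached (1/3) = 1, so the symbol is +1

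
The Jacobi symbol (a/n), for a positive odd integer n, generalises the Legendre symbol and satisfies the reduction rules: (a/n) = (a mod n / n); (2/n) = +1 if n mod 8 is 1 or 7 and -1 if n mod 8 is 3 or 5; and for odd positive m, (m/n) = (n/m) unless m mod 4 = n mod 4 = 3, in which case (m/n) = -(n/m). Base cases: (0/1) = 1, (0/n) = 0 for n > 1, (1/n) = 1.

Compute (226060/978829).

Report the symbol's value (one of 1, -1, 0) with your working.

factor out 2^2: 226060 = 2^2·56515; with 978829 mod 8 = 5, (2/978829) = -1; sign now +1; continue with (56515/978829)
flip (56515/978829) -> (978829/56515): both odd, 56515 mod 4 = 3, 978829 mod 4 = 1, so the flip contributes +1; sign now +1
(978829/56515): 978829 mod 56515 = 18074, so (978829/56515) = (18074/56515)
factor out 2^1: 18074 = 2^1·9037; with 56515 mod 8 = 3, (2/56515) = -1; sign now -1; continue with (9037/56515)
flip (9037/56515) -> (56515/9037): both odd, 9037 mod 4 = 1, 56515 mod 4 = 3, so the flip contributes +1; sign now -1
(56515/9037): 56515 mod 9037 = 2293, so (56515/9037) = (2293/9037)
flip (2293/9037) -> (9037/2293): both odd, 2293 mod 4 = 1, 9037 mod 4 = 1, so the flip contributes +1; sign now -1
(9037/2293): 9037 mod 2293 = 2158, so (9037/2293) = (2158/2293)
factor out 2^1: 2158 = 2^1·1079; with 2293 mod 8 = 5, (2/2293) = -1; sign now +1; continue with (1079/2293)
flip (1079/2293) -> (2293/1079): both odd, 1079 mod 4 = 3, 2293 mod 4 = 1, so the flip contributes +1; sign now +1
(2293/1079): 2293 mod 1079 = 135, so (2293/1079) = (135/1079)
flip (135/1079) -> (1079/135): both odd, 135 mod 4 = 3, 1079 mod 4 = 3, so the flip contributes -1; sign now -1
(1079/135): 1079 mod 135 = 134, so (1079/135) = (134/135)
factor out 2^1: 134 = 2^1·67; with 135 mod 8 = 7, (2/135) = +1; sign now -1; continue with (67/135)
flip (67/135) -> (135/67): both odd, 67 mod 4 = 3, 135 mod 4 = 3, so the flip contributes -1; sign now +1
(135/67): 135 mod 67 = 1, so (135/67) = (1/67)
reached (1/67) = 1, so the symbol is +1

1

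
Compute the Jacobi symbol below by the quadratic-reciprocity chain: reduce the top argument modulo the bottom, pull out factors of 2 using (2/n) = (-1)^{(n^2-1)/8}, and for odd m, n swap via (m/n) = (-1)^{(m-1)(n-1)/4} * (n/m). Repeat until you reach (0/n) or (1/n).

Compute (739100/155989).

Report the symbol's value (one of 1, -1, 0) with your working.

0

(739100/155989) = (115144/155989)   [reduce mod 155989]
115144 = 2^3·14393; (2/155989) = -1 since 155989 mod 8 = 5, so (115144/155989) = (-1)^3·(14393/155989); sign now -1
reciprocity: (14393/155989) = +1·(155989/14393) since 14393 mod 4 = 1, 155989 mod 4 = 1; sign now -1
(155989/14393) = (12059/14393)   [reduce mod 14393]
reciprocity: (12059/14393) = +1·(14393/12059) since 12059 mod 4 = 3, 14393 mod 4 = 1; sign now -1
(14393/12059) = (2334/12059)   [reduce mod 12059]
2334 = 2^1·1167; (2/12059) = -1 since 12059 mod 8 = 3, so (2334/12059) = (-1)^1·(1167/12059); sign now +1
reciprocity: (1167/12059) = -1·(12059/1167) since 1167 mod 4 = 3, 12059 mod 4 = 3; sign now -1
(12059/1167) = (389/1167)   [reduce mod 1167]
reciprocity: (389/1167) = +1·(1167/389) since 389 mod 4 = 1, 1167 mod 4 = 3; sign now -1
(1167/389) = (0/389)   [reduce mod 389]
(0/389) = 0   [gcd(a, n) > 1]; final value = 0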